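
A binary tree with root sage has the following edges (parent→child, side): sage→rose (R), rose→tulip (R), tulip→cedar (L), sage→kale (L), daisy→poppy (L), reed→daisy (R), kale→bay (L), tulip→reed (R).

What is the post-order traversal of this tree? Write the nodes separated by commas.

bay, kale, cedar, poppy, daisy, reed, tulip, rose, sage

Post-order visits the left subtree, then the right subtree, then the node.
At sage: go left to kale.
  At kale: go left to bay.
    bay is a leaf — visit bay.
  At kale: no right child.
  Visit kale.
At sage: go right to rose.
  At rose: no left child.
  At rose: go right to tulip.
    At tulip: go left to cedar.
      cedar is a leaf — visit cedar.
    At tulip: go right to reed.
      At reed: no left child.
      At reed: go right to daisy.
        At daisy: go left to poppy.
          poppy is a leaf — visit poppy.
        At daisy: no right child.
        Visit daisy.
      Visit reed.
    Visit tulip.
  Visit rose.
Visit sage.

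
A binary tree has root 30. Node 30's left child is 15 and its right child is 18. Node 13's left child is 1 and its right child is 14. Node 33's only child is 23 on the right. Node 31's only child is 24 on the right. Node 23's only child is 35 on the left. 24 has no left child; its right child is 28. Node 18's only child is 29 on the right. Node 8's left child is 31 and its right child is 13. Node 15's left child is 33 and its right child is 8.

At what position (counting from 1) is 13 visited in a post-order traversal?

Post-order visits the left subtree, then the right subtree, then the node.
At 30: go left to 15.
  At 15: go left to 33.
    At 33: no left child.
    At 33: go right to 23.
      At 23: go left to 35.
        35 is a leaf — visit 35.
      At 23: no right child.
      Visit 23.
    Visit 33.
  At 15: go right to 8.
    At 8: go left to 31.
      At 31: no left child.
      At 31: go right to 24.
        At 24: no left child.
        At 24: go right to 28.
          28 is a leaf — visit 28.
        Visit 24.
      Visit 31.
    At 8: go right to 13.
      At 13: go left to 1.
        1 is a leaf — visit 1.
      At 13: go right to 14.
        14 is a leaf — visit 14.
      Visit 13.
    Visit 8.
  Visit 15.
At 30: go right to 18.
  At 18: no left child.
  At 18: go right to 29.
    29 is a leaf — visit 29.
  Visit 18.
Visit 30.
Full post-order sequence: 35, 23, 33, 28, 24, 31, 1, 14, 13, 8, 15, 29, 18, 30.

9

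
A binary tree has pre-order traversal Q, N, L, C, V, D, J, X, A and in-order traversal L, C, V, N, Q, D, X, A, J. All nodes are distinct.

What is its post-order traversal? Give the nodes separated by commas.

The first element of pre-order is the root; it splits in-order into left and right subtrees.
Root Q: left subtree has 4 nodes {L, C, V, N}, right has 4 {D, X, A, J}.
  Root N: left subtree has 3 nodes {L, C, V}, right has 0 { }.
    Root L: left subtree has 0 nodes { }, right has 2 {C, V}.
      Root C: left subtree has 0 nodes { }, right has 1 {V}.
  Root D: left subtree has 0 nodes { }, right has 3 {X, A, J}.
    Root J: left subtree has 2 nodes {X, A}, right has 0 { }.
      Root X: left subtree has 0 nodes { }, right has 1 {A}.

V, C, L, N, A, X, J, D, Q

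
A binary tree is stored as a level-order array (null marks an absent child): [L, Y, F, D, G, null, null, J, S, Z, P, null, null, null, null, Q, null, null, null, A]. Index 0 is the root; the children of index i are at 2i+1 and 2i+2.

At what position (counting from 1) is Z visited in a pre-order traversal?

Pre-order visits the node, then its left subtree, then its right subtree.
Visit L.
At L: go left to Y.
  Visit Y.
  At Y: go left to D.
    Visit D.
    At D: go left to J.
      Visit J.
      At J: go left to Q.
        Q is a leaf — visit Q.
      At J: no right child.
    At D: go right to S.
      S is a leaf — visit S.
  At Y: go right to G.
    Visit G.
    At G: go left to Z.
      Visit Z.
      At Z: go left to A.
        A is a leaf — visit A.
      At Z: no right child.
    At G: go right to P.
      P is a leaf — visit P.
At L: go right to F.
  F is a leaf — visit F.
Full pre-order sequence: L, Y, D, J, Q, S, G, Z, A, P, F.

8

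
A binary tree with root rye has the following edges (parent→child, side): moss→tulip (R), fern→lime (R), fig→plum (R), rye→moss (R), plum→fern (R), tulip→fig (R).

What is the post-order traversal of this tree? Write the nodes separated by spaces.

lime fern plum fig tulip moss rye

Post-order visits the left subtree, then the right subtree, then the node.
At rye: no left child.
At rye: go right to moss.
  At moss: no left child.
  At moss: go right to tulip.
    At tulip: no left child.
    At tulip: go right to fig.
      At fig: no left child.
      At fig: go right to plum.
        At plum: no left child.
        At plum: go right to fern.
          At fern: no left child.
          At fern: go right to lime.
            lime is a leaf — visit lime.
          Visit fern.
        Visit plum.
      Visit fig.
    Visit tulip.
  Visit moss.
Visit rye.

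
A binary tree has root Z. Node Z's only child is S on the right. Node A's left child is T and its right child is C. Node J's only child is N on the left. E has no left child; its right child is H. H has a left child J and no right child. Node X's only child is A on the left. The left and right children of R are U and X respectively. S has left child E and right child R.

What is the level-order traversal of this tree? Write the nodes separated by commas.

Level-order visits nodes level by level from the root, left to right within each level.
Level 0: Z
Level 1: S
Level 2: E, R
Level 3: H, U, X
Level 4: J, A
Level 5: N, T, C

Z, S, E, R, H, U, X, J, A, N, T, C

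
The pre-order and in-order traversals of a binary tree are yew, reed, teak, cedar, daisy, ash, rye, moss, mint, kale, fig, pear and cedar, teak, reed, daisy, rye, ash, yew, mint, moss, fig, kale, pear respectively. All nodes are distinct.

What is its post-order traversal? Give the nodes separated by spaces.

The first element of pre-order is the root; it splits in-order into left and right subtrees.
Root yew: left subtree has 6 nodes {cedar, teak, reed, daisy, rye, ash}, right has 5 {mint, moss, fig, kale, pear}.
  Root reed: left subtree has 2 nodes {cedar, teak}, right has 3 {daisy, rye, ash}.
    Root teak: left subtree has 1 node {cedar}, right has 0 { }.
    Root daisy: left subtree has 0 nodes { }, right has 2 {rye, ash}.
      Root ash: left subtree has 1 node {rye}, right has 0 { }.
  Root moss: left subtree has 1 node {mint}, right has 3 {fig, kale, pear}.
    Root kale: left subtree has 1 node {fig}, right has 1 {pear}.

cedar teak rye ash daisy reed mint fig pear kale moss yew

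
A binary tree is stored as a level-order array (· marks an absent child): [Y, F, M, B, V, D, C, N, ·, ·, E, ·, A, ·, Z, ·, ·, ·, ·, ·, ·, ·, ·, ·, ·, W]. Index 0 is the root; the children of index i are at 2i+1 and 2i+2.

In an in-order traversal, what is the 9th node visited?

In-order visits the left subtree, then the node, then the right subtree.
At Y: go left to F.
  At F: go left to B.
    At B: go left to N.
      N is a leaf — visit N.
    Visit B.
    At B: no right child.
  Visit F.
  At F: go right to V.
    At V: no left child.
    Visit V.
    At V: go right to E.
      E is a leaf — visit E.
Visit Y.
At Y: go right to M.
  At M: go left to D.
    At D: no left child.
    Visit D.
    At D: go right to A.
      At A: go left to W.
        W is a leaf — visit W.
      Visit A.
      At A: no right child.
  Visit M.
  At M: go right to C.
    At C: no left child.
    Visit C.
    At C: go right to Z.
      Z is a leaf — visit Z.
Full in-order sequence: N, B, F, V, E, Y, D, W, A, M, C, Z.

A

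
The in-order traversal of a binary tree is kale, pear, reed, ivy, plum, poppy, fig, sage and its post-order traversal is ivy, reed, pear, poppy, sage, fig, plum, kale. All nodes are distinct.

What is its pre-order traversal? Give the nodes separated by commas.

kale, plum, pear, reed, ivy, fig, poppy, sage

The last element of post-order is the root; it splits in-order into left and right subtrees.
Root kale: left subtree has 0 nodes { }, right has 7 {pear, reed, ivy, plum, poppy, fig, sage}.
  Root plum: left subtree has 3 nodes {pear, reed, ivy}, right has 3 {poppy, fig, sage}.
    Root pear: left subtree has 0 nodes { }, right has 2 {reed, ivy}.
      Root reed: left subtree has 0 nodes { }, right has 1 {ivy}.
    Root fig: left subtree has 1 node {poppy}, right has 1 {sage}.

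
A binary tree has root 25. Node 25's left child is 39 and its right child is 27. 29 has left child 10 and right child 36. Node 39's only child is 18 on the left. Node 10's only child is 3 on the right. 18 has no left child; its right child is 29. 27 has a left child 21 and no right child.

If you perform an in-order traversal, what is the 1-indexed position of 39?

In-order visits the left subtree, then the node, then the right subtree.
At 25: go left to 39.
  At 39: go left to 18.
    At 18: no left child.
    Visit 18.
    At 18: go right to 29.
      At 29: go left to 10.
        At 10: no left child.
        Visit 10.
        At 10: go right to 3.
          3 is a leaf — visit 3.
      Visit 29.
      At 29: go right to 36.
        36 is a leaf — visit 36.
  Visit 39.
  At 39: no right child.
Visit 25.
At 25: go right to 27.
  At 27: go left to 21.
    21 is a leaf — visit 21.
  Visit 27.
  At 27: no right child.
Full in-order sequence: 18, 10, 3, 29, 36, 39, 25, 21, 27.

6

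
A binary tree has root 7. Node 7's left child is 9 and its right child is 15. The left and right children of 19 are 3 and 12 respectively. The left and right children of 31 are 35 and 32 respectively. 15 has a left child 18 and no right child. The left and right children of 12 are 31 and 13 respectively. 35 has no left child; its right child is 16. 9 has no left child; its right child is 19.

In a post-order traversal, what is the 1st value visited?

3

Post-order visits the left subtree, then the right subtree, then the node.
At 7: go left to 9.
  At 9: no left child.
  At 9: go right to 19.
    At 19: go left to 3.
      3 is a leaf — visit 3.
    At 19: go right to 12.
      At 12: go left to 31.
        At 31: go left to 35.
          At 35: no left child.
          At 35: go right to 16.
            16 is a leaf — visit 16.
          Visit 35.
        At 31: go right to 32.
          32 is a leaf — visit 32.
        Visit 31.
      At 12: go right to 13.
        13 is a leaf — visit 13.
      Visit 12.
    Visit 19.
  Visit 9.
At 7: go right to 15.
  At 15: go left to 18.
    18 is a leaf — visit 18.
  At 15: no right child.
  Visit 15.
Visit 7.
Full post-order sequence: 3, 16, 35, 32, 31, 13, 12, 19, 9, 18, 15, 7.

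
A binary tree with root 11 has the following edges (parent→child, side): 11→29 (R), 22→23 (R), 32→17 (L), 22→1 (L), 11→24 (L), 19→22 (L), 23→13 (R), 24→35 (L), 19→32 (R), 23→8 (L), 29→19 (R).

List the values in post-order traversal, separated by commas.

35, 24, 1, 8, 13, 23, 22, 17, 32, 19, 29, 11

Post-order visits the left subtree, then the right subtree, then the node.
At 11: go left to 24.
  At 24: go left to 35.
    35 is a leaf — visit 35.
  At 24: no right child.
  Visit 24.
At 11: go right to 29.
  At 29: no left child.
  At 29: go right to 19.
    At 19: go left to 22.
      At 22: go left to 1.
        1 is a leaf — visit 1.
      At 22: go right to 23.
        At 23: go left to 8.
          8 is a leaf — visit 8.
        At 23: go right to 13.
          13 is a leaf — visit 13.
        Visit 23.
      Visit 22.
    At 19: go right to 32.
      At 32: go left to 17.
        17 is a leaf — visit 17.
      At 32: no right child.
      Visit 32.
    Visit 19.
  Visit 29.
Visit 11.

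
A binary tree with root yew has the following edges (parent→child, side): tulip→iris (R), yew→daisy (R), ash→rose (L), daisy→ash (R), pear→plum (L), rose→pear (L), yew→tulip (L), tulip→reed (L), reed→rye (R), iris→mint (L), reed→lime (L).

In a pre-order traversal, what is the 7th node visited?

mint

Pre-order visits the node, then its left subtree, then its right subtree.
Visit yew.
At yew: go left to tulip.
  Visit tulip.
  At tulip: go left to reed.
    Visit reed.
    At reed: go left to lime.
      lime is a leaf — visit lime.
    At reed: go right to rye.
      rye is a leaf — visit rye.
  At tulip: go right to iris.
    Visit iris.
    At iris: go left to mint.
      mint is a leaf — visit mint.
    At iris: no right child.
At yew: go right to daisy.
  Visit daisy.
  At daisy: no left child.
  At daisy: go right to ash.
    Visit ash.
    At ash: go left to rose.
      Visit rose.
      At rose: go left to pear.
        Visit pear.
        At pear: go left to plum.
          plum is a leaf — visit plum.
        At pear: no right child.
      At rose: no right child.
    At ash: no right child.
Full pre-order sequence: yew, tulip, reed, lime, rye, iris, mint, daisy, ash, rose, pear, plum.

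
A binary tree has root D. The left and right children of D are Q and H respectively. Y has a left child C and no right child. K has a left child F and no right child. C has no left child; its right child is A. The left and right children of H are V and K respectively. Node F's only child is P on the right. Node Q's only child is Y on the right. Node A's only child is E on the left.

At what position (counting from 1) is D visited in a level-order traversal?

Level-order visits nodes level by level from the root, left to right within each level.
Level 0: D
Level 1: Q, H
Level 2: Y, V, K
Level 3: C, F
Level 4: A, P
Level 5: E
Full level-order sequence: D, Q, H, Y, V, K, C, F, A, P, E.

1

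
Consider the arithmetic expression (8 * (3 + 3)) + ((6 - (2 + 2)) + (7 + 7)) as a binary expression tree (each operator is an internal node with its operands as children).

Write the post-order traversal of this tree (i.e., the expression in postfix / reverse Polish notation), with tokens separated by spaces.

Post-order on an expression tree gives postfix notation: for each operator, emit left operand, right operand, then the operator.

8 3 3 + * 6 2 2 + - 7 7 + + +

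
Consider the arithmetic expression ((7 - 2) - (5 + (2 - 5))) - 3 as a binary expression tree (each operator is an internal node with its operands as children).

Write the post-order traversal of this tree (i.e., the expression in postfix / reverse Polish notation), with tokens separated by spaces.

7 2 - 5 2 5 - + - 3 -

Post-order on an expression tree gives postfix notation: for each operator, emit left operand, right operand, then the operator.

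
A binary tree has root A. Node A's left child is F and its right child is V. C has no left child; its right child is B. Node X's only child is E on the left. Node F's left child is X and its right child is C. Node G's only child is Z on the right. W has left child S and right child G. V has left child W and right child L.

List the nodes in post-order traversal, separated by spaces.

E X B C F S Z G W L V A

Post-order visits the left subtree, then the right subtree, then the node.
At A: go left to F.
  At F: go left to X.
    At X: go left to E.
      E is a leaf — visit E.
    At X: no right child.
    Visit X.
  At F: go right to C.
    At C: no left child.
    At C: go right to B.
      B is a leaf — visit B.
    Visit C.
  Visit F.
At A: go right to V.
  At V: go left to W.
    At W: go left to S.
      S is a leaf — visit S.
    At W: go right to G.
      At G: no left child.
      At G: go right to Z.
        Z is a leaf — visit Z.
      Visit G.
    Visit W.
  At V: go right to L.
    L is a leaf — visit L.
  Visit V.
Visit A.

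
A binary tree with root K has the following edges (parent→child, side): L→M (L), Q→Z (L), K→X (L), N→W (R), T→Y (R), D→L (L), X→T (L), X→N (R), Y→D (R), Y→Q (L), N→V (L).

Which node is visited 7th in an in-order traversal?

In-order visits the left subtree, then the node, then the right subtree.
At K: go left to X.
  At X: go left to T.
    At T: no left child.
    Visit T.
    At T: go right to Y.
      At Y: go left to Q.
        At Q: go left to Z.
          Z is a leaf — visit Z.
        Visit Q.
        At Q: no right child.
      Visit Y.
      At Y: go right to D.
        At D: go left to L.
          At L: go left to M.
            M is a leaf — visit M.
          Visit L.
          At L: no right child.
        Visit D.
        At D: no right child.
  Visit X.
  At X: go right to N.
    At N: go left to V.
      V is a leaf — visit V.
    Visit N.
    At N: go right to W.
      W is a leaf — visit W.
Visit K.
At K: no right child.
Full in-order sequence: T, Z, Q, Y, M, L, D, X, V, N, W, K.

D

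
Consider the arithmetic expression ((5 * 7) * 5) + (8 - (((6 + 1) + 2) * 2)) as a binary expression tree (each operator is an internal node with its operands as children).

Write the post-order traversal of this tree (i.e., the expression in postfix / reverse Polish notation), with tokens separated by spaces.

Post-order on an expression tree gives postfix notation: for each operator, emit left operand, right operand, then the operator.

5 7 * 5 * 8 6 1 + 2 + 2 * - +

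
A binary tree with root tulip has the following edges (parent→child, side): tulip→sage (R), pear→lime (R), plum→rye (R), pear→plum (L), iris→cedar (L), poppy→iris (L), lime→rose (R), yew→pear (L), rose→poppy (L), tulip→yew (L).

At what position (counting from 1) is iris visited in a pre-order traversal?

9

Pre-order visits the node, then its left subtree, then its right subtree.
Visit tulip.
At tulip: go left to yew.
  Visit yew.
  At yew: go left to pear.
    Visit pear.
    At pear: go left to plum.
      Visit plum.
      At plum: no left child.
      At plum: go right to rye.
        rye is a leaf — visit rye.
    At pear: go right to lime.
      Visit lime.
      At lime: no left child.
      At lime: go right to rose.
        Visit rose.
        At rose: go left to poppy.
          Visit poppy.
          At poppy: go left to iris.
            Visit iris.
            At iris: go left to cedar.
              cedar is a leaf — visit cedar.
            At iris: no right child.
          At poppy: no right child.
        At rose: no right child.
  At yew: no right child.
At tulip: go right to sage.
  sage is a leaf — visit sage.
Full pre-order sequence: tulip, yew, pear, plum, rye, lime, rose, poppy, iris, cedar, sage.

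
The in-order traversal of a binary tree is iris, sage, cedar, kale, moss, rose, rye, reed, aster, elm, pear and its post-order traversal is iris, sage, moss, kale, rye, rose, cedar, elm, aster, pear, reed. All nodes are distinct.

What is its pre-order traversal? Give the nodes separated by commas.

The last element of post-order is the root; it splits in-order into left and right subtrees.
Root reed: left subtree has 7 nodes {iris, sage, cedar, kale, moss, rose, rye}, right has 3 {aster, elm, pear}.
  Root cedar: left subtree has 2 nodes {iris, sage}, right has 4 {kale, moss, rose, rye}.
    Root sage: left subtree has 1 node {iris}, right has 0 { }.
    Root rose: left subtree has 2 nodes {kale, moss}, right has 1 {rye}.
      Root kale: left subtree has 0 nodes { }, right has 1 {moss}.
  Root pear: left subtree has 2 nodes {aster, elm}, right has 0 { }.
    Root aster: left subtree has 0 nodes { }, right has 1 {elm}.

reed, cedar, sage, iris, rose, kale, moss, rye, pear, aster, elm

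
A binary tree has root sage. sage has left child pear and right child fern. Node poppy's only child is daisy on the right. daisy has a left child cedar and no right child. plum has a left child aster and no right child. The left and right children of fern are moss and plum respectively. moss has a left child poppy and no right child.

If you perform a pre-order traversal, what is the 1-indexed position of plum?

8

Pre-order visits the node, then its left subtree, then its right subtree.
Visit sage.
At sage: go left to pear.
  pear is a leaf — visit pear.
At sage: go right to fern.
  Visit fern.
  At fern: go left to moss.
    Visit moss.
    At moss: go left to poppy.
      Visit poppy.
      At poppy: no left child.
      At poppy: go right to daisy.
        Visit daisy.
        At daisy: go left to cedar.
          cedar is a leaf — visit cedar.
        At daisy: no right child.
    At moss: no right child.
  At fern: go right to plum.
    Visit plum.
    At plum: go left to aster.
      aster is a leaf — visit aster.
    At plum: no right child.
Full pre-order sequence: sage, pear, fern, moss, poppy, daisy, cedar, plum, aster.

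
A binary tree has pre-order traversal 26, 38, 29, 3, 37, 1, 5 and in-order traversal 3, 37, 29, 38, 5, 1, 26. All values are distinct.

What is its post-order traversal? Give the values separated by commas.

37, 3, 29, 5, 1, 38, 26

The first element of pre-order is the root; it splits in-order into left and right subtrees.
Root 26: left subtree has 6 nodes {3, 37, 29, 38, 5, 1}, right has 0 { }.
  Root 38: left subtree has 3 nodes {3, 37, 29}, right has 2 {5, 1}.
    Root 29: left subtree has 2 nodes {3, 37}, right has 0 { }.
      Root 3: left subtree has 0 nodes { }, right has 1 {37}.
    Root 1: left subtree has 1 node {5}, right has 0 { }.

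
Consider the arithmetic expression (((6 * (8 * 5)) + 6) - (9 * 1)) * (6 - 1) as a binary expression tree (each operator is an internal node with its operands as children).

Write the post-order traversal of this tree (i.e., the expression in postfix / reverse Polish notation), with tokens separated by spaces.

6 8 5 * * 6 + 9 1 * - 6 1 - *

Post-order on an expression tree gives postfix notation: for each operator, emit left operand, right operand, then the operator.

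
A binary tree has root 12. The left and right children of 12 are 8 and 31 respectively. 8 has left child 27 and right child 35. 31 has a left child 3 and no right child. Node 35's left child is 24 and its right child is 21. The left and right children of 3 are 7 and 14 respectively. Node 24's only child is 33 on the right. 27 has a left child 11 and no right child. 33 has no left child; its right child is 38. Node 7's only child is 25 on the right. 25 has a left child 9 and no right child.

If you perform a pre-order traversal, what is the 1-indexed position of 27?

Pre-order visits the node, then its left subtree, then its right subtree.
Visit 12.
At 12: go left to 8.
  Visit 8.
  At 8: go left to 27.
    Visit 27.
    At 27: go left to 11.
      11 is a leaf — visit 11.
    At 27: no right child.
  At 8: go right to 35.
    Visit 35.
    At 35: go left to 24.
      Visit 24.
      At 24: no left child.
      At 24: go right to 33.
        Visit 33.
        At 33: no left child.
        At 33: go right to 38.
          38 is a leaf — visit 38.
    At 35: go right to 21.
      21 is a leaf — visit 21.
At 12: go right to 31.
  Visit 31.
  At 31: go left to 3.
    Visit 3.
    At 3: go left to 7.
      Visit 7.
      At 7: no left child.
      At 7: go right to 25.
        Visit 25.
        At 25: go left to 9.
          9 is a leaf — visit 9.
        At 25: no right child.
    At 3: go right to 14.
      14 is a leaf — visit 14.
  At 31: no right child.
Full pre-order sequence: 12, 8, 27, 11, 35, 24, 33, 38, 21, 31, 3, 7, 25, 9, 14.

3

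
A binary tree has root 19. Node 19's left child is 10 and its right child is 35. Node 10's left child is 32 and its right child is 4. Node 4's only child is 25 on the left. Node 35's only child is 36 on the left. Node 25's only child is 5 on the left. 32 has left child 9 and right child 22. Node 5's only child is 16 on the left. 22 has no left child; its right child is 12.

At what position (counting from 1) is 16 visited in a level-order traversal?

12

Level-order visits nodes level by level from the root, left to right within each level.
Level 0: 19
Level 1: 10, 35
Level 2: 32, 4, 36
Level 3: 9, 22, 25
Level 4: 12, 5
Level 5: 16
Full level-order sequence: 19, 10, 35, 32, 4, 36, 9, 22, 25, 12, 5, 16.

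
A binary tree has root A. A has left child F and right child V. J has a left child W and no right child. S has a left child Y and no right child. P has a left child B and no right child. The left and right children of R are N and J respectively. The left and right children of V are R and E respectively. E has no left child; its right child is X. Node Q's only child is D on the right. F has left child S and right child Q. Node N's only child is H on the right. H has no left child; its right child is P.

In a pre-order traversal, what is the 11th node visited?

P

Pre-order visits the node, then its left subtree, then its right subtree.
Visit A.
At A: go left to F.
  Visit F.
  At F: go left to S.
    Visit S.
    At S: go left to Y.
      Y is a leaf — visit Y.
    At S: no right child.
  At F: go right to Q.
    Visit Q.
    At Q: no left child.
    At Q: go right to D.
      D is a leaf — visit D.
At A: go right to V.
  Visit V.
  At V: go left to R.
    Visit R.
    At R: go left to N.
      Visit N.
      At N: no left child.
      At N: go right to H.
        Visit H.
        At H: no left child.
        At H: go right to P.
          Visit P.
          At P: go left to B.
            B is a leaf — visit B.
          At P: no right child.
    At R: go right to J.
      Visit J.
      At J: go left to W.
        W is a leaf — visit W.
      At J: no right child.
  At V: go right to E.
    Visit E.
    At E: no left child.
    At E: go right to X.
      X is a leaf — visit X.
Full pre-order sequence: A, F, S, Y, Q, D, V, R, N, H, P, B, J, W, E, X.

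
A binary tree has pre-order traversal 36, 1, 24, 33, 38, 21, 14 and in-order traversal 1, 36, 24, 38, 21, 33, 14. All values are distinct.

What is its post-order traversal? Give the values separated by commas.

1, 21, 38, 14, 33, 24, 36

The first element of pre-order is the root; it splits in-order into left and right subtrees.
Root 36: left subtree has 1 node {1}, right has 5 {24, 38, 21, 33, 14}.
  Root 24: left subtree has 0 nodes { }, right has 4 {38, 21, 33, 14}.
    Root 33: left subtree has 2 nodes {38, 21}, right has 1 {14}.
      Root 38: left subtree has 0 nodes { }, right has 1 {21}.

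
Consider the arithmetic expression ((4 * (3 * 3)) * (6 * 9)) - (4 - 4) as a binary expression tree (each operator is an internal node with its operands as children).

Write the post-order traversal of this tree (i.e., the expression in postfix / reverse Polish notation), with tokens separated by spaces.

4 3 3 * * 6 9 * * 4 4 - -

Post-order on an expression tree gives postfix notation: for each operator, emit left operand, right operand, then the operator.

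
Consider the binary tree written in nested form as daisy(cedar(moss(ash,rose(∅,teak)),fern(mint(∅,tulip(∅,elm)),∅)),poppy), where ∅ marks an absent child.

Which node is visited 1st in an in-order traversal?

In-order visits the left subtree, then the node, then the right subtree.
At daisy: go left to cedar.
  At cedar: go left to moss.
    At moss: go left to ash.
      ash is a leaf — visit ash.
    Visit moss.
    At moss: go right to rose.
      At rose: no left child.
      Visit rose.
      At rose: go right to teak.
        teak is a leaf — visit teak.
  Visit cedar.
  At cedar: go right to fern.
    At fern: go left to mint.
      At mint: no left child.
      Visit mint.
      At mint: go right to tulip.
        At tulip: no left child.
        Visit tulip.
        At tulip: go right to elm.
          elm is a leaf — visit elm.
    Visit fern.
    At fern: no right child.
Visit daisy.
At daisy: go right to poppy.
  poppy is a leaf — visit poppy.
Full in-order sequence: ash, moss, rose, teak, cedar, mint, tulip, elm, fern, daisy, poppy.

ash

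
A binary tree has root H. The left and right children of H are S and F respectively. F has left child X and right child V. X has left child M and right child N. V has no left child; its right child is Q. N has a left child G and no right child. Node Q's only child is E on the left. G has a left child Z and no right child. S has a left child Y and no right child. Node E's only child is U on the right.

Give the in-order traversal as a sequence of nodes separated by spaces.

In-order visits the left subtree, then the node, then the right subtree.
At H: go left to S.
  At S: go left to Y.
    Y is a leaf — visit Y.
  Visit S.
  At S: no right child.
Visit H.
At H: go right to F.
  At F: go left to X.
    At X: go left to M.
      M is a leaf — visit M.
    Visit X.
    At X: go right to N.
      At N: go left to G.
        At G: go left to Z.
          Z is a leaf — visit Z.
        Visit G.
        At G: no right child.
      Visit N.
      At N: no right child.
  Visit F.
  At F: go right to V.
    At V: no left child.
    Visit V.
    At V: go right to Q.
      At Q: go left to E.
        At E: no left child.
        Visit E.
        At E: go right to U.
          U is a leaf — visit U.
      Visit Q.
      At Q: no right child.

Y S H M X Z G N F V E U Q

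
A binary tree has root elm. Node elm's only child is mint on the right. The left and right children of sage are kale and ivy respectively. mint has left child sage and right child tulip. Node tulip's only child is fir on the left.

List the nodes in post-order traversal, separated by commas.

Post-order visits the left subtree, then the right subtree, then the node.
At elm: no left child.
At elm: go right to mint.
  At mint: go left to sage.
    At sage: go left to kale.
      kale is a leaf — visit kale.
    At sage: go right to ivy.
      ivy is a leaf — visit ivy.
    Visit sage.
  At mint: go right to tulip.
    At tulip: go left to fir.
      fir is a leaf — visit fir.
    At tulip: no right child.
    Visit tulip.
  Visit mint.
Visit elm.

kale, ivy, sage, fir, tulip, mint, elm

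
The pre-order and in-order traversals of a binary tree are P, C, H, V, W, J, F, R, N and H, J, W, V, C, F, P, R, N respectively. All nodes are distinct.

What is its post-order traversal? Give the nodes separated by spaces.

J W V H F C N R P

The first element of pre-order is the root; it splits in-order into left and right subtrees.
Root P: left subtree has 6 nodes {H, J, W, V, C, F}, right has 2 {R, N}.
  Root C: left subtree has 4 nodes {H, J, W, V}, right has 1 {F}.
    Root H: left subtree has 0 nodes { }, right has 3 {J, W, V}.
      Root V: left subtree has 2 nodes {J, W}, right has 0 { }.
        Root W: left subtree has 1 node {J}, right has 0 { }.
  Root R: left subtree has 0 nodes { }, right has 1 {N}.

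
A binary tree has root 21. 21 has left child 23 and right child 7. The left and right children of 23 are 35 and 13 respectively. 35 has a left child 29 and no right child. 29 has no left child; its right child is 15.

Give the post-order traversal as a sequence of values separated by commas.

Post-order visits the left subtree, then the right subtree, then the node.
At 21: go left to 23.
  At 23: go left to 35.
    At 35: go left to 29.
      At 29: no left child.
      At 29: go right to 15.
        15 is a leaf — visit 15.
      Visit 29.
    At 35: no right child.
    Visit 35.
  At 23: go right to 13.
    13 is a leaf — visit 13.
  Visit 23.
At 21: go right to 7.
  7 is a leaf — visit 7.
Visit 21.

15, 29, 35, 13, 23, 7, 21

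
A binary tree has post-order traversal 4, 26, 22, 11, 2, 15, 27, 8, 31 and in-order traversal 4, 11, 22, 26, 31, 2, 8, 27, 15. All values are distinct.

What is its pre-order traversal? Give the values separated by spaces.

31 11 4 22 26 8 2 27 15

The last element of post-order is the root; it splits in-order into left and right subtrees.
Root 31: left subtree has 4 nodes {4, 11, 22, 26}, right has 4 {2, 8, 27, 15}.
  Root 11: left subtree has 1 node {4}, right has 2 {22, 26}.
    Root 22: left subtree has 0 nodes { }, right has 1 {26}.
  Root 8: left subtree has 1 node {2}, right has 2 {27, 15}.
    Root 27: left subtree has 0 nodes { }, right has 1 {15}.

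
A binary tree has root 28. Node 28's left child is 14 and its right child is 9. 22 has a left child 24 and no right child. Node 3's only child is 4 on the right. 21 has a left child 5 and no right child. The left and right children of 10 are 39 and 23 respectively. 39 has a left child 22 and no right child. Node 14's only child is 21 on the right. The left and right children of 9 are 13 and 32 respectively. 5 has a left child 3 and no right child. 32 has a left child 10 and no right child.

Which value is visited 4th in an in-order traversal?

In-order visits the left subtree, then the node, then the right subtree.
At 28: go left to 14.
  At 14: no left child.
  Visit 14.
  At 14: go right to 21.
    At 21: go left to 5.
      At 5: go left to 3.
        At 3: no left child.
        Visit 3.
        At 3: go right to 4.
          4 is a leaf — visit 4.
      Visit 5.
      At 5: no right child.
    Visit 21.
    At 21: no right child.
Visit 28.
At 28: go right to 9.
  At 9: go left to 13.
    13 is a leaf — visit 13.
  Visit 9.
  At 9: go right to 32.
    At 32: go left to 10.
      At 10: go left to 39.
        At 39: go left to 22.
          At 22: go left to 24.
            24 is a leaf — visit 24.
          Visit 22.
          At 22: no right child.
        Visit 39.
        At 39: no right child.
      Visit 10.
      At 10: go right to 23.
        23 is a leaf — visit 23.
    Visit 32.
    At 32: no right child.
Full in-order sequence: 14, 3, 4, 5, 21, 28, 13, 9, 24, 22, 39, 10, 23, 32.

5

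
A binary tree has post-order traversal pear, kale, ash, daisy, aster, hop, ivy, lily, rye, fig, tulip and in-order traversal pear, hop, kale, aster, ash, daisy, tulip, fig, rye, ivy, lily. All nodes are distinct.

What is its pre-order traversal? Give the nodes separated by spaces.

tulip hop pear aster kale daisy ash fig rye lily ivy

The last element of post-order is the root; it splits in-order into left and right subtrees.
Root tulip: left subtree has 6 nodes {pear, hop, kale, aster, ash, daisy}, right has 4 {fig, rye, ivy, lily}.
  Root hop: left subtree has 1 node {pear}, right has 4 {kale, aster, ash, daisy}.
    Root aster: left subtree has 1 node {kale}, right has 2 {ash, daisy}.
      Root daisy: left subtree has 1 node {ash}, right has 0 { }.
  Root fig: left subtree has 0 nodes { }, right has 3 {rye, ivy, lily}.
    Root rye: left subtree has 0 nodes { }, right has 2 {ivy, lily}.
      Root lily: left subtree has 1 node {ivy}, right has 0 { }.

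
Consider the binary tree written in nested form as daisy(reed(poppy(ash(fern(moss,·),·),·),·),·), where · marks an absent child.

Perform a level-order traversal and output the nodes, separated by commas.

daisy, reed, poppy, ash, fern, moss

Level-order visits nodes level by level from the root, left to right within each level.
Level 0: daisy
Level 1: reed
Level 2: poppy
Level 3: ash
Level 4: fern
Level 5: moss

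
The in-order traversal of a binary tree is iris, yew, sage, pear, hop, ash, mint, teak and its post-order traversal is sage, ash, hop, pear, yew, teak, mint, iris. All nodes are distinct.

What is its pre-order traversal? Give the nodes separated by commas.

The last element of post-order is the root; it splits in-order into left and right subtrees.
Root iris: left subtree has 0 nodes { }, right has 7 {yew, sage, pear, hop, ash, mint, teak}.
  Root mint: left subtree has 5 nodes {yew, sage, pear, hop, ash}, right has 1 {teak}.
    Root yew: left subtree has 0 nodes { }, right has 4 {sage, pear, hop, ash}.
      Root pear: left subtree has 1 node {sage}, right has 2 {hop, ash}.
        Root hop: left subtree has 0 nodes { }, right has 1 {ash}.

iris, mint, yew, pear, sage, hop, ash, teak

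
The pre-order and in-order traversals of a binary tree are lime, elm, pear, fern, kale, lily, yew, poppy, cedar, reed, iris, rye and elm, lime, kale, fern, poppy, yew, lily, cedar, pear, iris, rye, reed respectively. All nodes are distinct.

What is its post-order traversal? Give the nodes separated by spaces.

The first element of pre-order is the root; it splits in-order into left and right subtrees.
Root lime: left subtree has 1 node {elm}, right has 10 {kale, fern, poppy, yew, lily, cedar, pear, iris, rye, reed}.
  Root pear: left subtree has 6 nodes {kale, fern, poppy, yew, lily, cedar}, right has 3 {iris, rye, reed}.
    Root fern: left subtree has 1 node {kale}, right has 4 {poppy, yew, lily, cedar}.
      Root lily: left subtree has 2 nodes {poppy, yew}, right has 1 {cedar}.
        Root yew: left subtree has 1 node {poppy}, right has 0 { }.
    Root reed: left subtree has 2 nodes {iris, rye}, right has 0 { }.
      Root iris: left subtree has 0 nodes { }, right has 1 {rye}.

elm kale poppy yew cedar lily fern rye iris reed pear lime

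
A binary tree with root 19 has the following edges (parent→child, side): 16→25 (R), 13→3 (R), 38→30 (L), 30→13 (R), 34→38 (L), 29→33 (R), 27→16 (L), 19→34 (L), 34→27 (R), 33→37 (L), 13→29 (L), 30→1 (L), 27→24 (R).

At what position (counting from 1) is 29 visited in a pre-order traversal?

Pre-order visits the node, then its left subtree, then its right subtree.
Visit 19.
At 19: go left to 34.
  Visit 34.
  At 34: go left to 38.
    Visit 38.
    At 38: go left to 30.
      Visit 30.
      At 30: go left to 1.
        1 is a leaf — visit 1.
      At 30: go right to 13.
        Visit 13.
        At 13: go left to 29.
          Visit 29.
          At 29: no left child.
          At 29: go right to 33.
            Visit 33.
            At 33: go left to 37.
              37 is a leaf — visit 37.
            At 33: no right child.
        At 13: go right to 3.
          3 is a leaf — visit 3.
    At 38: no right child.
  At 34: go right to 27.
    Visit 27.
    At 27: go left to 16.
      Visit 16.
      At 16: no left child.
      At 16: go right to 25.
        25 is a leaf — visit 25.
    At 27: go right to 24.
      24 is a leaf — visit 24.
At 19: no right child.
Full pre-order sequence: 19, 34, 38, 30, 1, 13, 29, 33, 37, 3, 27, 16, 25, 24.

7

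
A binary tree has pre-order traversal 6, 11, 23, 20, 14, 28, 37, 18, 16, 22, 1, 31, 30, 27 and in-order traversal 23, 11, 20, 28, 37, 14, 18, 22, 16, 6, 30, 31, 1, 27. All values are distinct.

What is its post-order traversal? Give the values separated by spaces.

23 37 28 22 16 18 14 20 11 30 31 27 1 6

The first element of pre-order is the root; it splits in-order into left and right subtrees.
Root 6: left subtree has 9 nodes {23, 11, 20, 28, 37, 14, 18, 22, 16}, right has 4 {30, 31, 1, 27}.
  Root 11: left subtree has 1 node {23}, right has 7 {20, 28, 37, 14, 18, 22, 16}.
    Root 20: left subtree has 0 nodes { }, right has 6 {28, 37, 14, 18, 22, 16}.
      Root 14: left subtree has 2 nodes {28, 37}, right has 3 {18, 22, 16}.
        Root 28: left subtree has 0 nodes { }, right has 1 {37}.
        Root 18: left subtree has 0 nodes { }, right has 2 {22, 16}.
          Root 16: left subtree has 1 node {22}, right has 0 { }.
  Root 1: left subtree has 2 nodes {30, 31}, right has 1 {27}.
    Root 31: left subtree has 1 node {30}, right has 0 { }.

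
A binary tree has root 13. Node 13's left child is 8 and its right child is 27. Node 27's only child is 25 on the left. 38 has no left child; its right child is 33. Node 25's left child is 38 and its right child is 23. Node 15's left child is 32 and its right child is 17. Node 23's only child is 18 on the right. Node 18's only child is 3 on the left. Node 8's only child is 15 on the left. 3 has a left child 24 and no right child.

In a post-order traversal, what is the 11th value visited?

Post-order visits the left subtree, then the right subtree, then the node.
At 13: go left to 8.
  At 8: go left to 15.
    At 15: go left to 32.
      32 is a leaf — visit 32.
    At 15: go right to 17.
      17 is a leaf — visit 17.
    Visit 15.
  At 8: no right child.
  Visit 8.
At 13: go right to 27.
  At 27: go left to 25.
    At 25: go left to 38.
      At 38: no left child.
      At 38: go right to 33.
        33 is a leaf — visit 33.
      Visit 38.
    At 25: go right to 23.
      At 23: no left child.
      At 23: go right to 18.
        At 18: go left to 3.
          At 3: go left to 24.
            24 is a leaf — visit 24.
          At 3: no right child.
          Visit 3.
        At 18: no right child.
        Visit 18.
      Visit 23.
    Visit 25.
  At 27: no right child.
  Visit 27.
Visit 13.
Full post-order sequence: 32, 17, 15, 8, 33, 38, 24, 3, 18, 23, 25, 27, 13.

25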